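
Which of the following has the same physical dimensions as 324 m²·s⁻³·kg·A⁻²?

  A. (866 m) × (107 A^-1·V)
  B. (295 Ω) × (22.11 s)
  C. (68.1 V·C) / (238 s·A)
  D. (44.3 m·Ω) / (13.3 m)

Reference: kg·m²·s⁻³·A⁻².
Each option:
  A. [m] · [kg·m²·s⁻³·A⁻²] = kg·m³·s⁻³·A⁻²
  B. [kg·m²·s⁻³·A⁻²] · [s] = kg·m²·s⁻²·A⁻²
  C. [kg·m²·s⁻²] / [s·A] = kg·m²·s⁻³·A⁻¹
  D. [kg·m³·s⁻³·A⁻²] / [m] = kg·m²·s⁻³·A⁻²  ← same
Only D. matches kg·m²·s⁻³·A⁻².

D.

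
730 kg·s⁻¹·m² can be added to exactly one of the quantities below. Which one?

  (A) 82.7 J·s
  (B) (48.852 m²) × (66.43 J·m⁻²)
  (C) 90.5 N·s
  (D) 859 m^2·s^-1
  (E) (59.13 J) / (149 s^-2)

Reference: kg·m²·s⁻¹.
Each option:
  (A) J·s = N·m·s = kg·m²·s⁻¹  ← same
  (B) [m²] · [kg·s⁻²] = kg·m²·s⁻²
  (C) N·s = kg·m·s⁻²·s = kg·m·s⁻¹
  (D) m²·s⁻¹
  (E) [kg·m²·s⁻²] / [s⁻²] = kg·m²
Only (A) matches kg·m²·s⁻¹.

(A)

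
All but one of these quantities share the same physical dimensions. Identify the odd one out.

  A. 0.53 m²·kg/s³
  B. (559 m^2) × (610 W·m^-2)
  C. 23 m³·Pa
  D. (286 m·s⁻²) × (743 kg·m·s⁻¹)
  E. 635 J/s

C.

In SI base units:
  A. kg·m²·s⁻³
  B. [m²] · [kg·s⁻³] = kg·m²·s⁻³
  C. Pa·m³ = N·m⁻²·m³ = kg·m²·s⁻²
  D. [m·s⁻²] · [kg·m·s⁻¹] = kg·m²·s⁻³
  E. J·s⁻¹ = N·m·s⁻¹ = kg·m²·s⁻³
All reduce to kg·m²·s⁻³ except C., which is kg·m²·s⁻².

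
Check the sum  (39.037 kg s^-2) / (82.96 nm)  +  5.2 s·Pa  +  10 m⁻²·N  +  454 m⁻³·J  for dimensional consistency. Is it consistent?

Work out the base dimensions of each:
  (39.037 kg s^-2) / (82.96 nm):  [kg·s⁻²] / [m] = kg·m⁻¹·s⁻²
  5.2 s·Pa:  Pa·s = N·m⁻²·s = kg·m⁻¹·s⁻¹
  10 m⁻²·N:  N·m⁻² = kg·m·s⁻²·m⁻² = kg·m⁻¹·s⁻²
  454 m⁻³·J:  J·m⁻³ = N·m·m⁻³ = kg·m⁻¹·s⁻²
The terms do not share a single dimension (kg·m⁻¹·s⁻² vs kg·m⁻¹·s⁻¹).

No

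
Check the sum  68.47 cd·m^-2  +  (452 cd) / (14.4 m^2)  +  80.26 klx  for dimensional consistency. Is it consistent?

Yes

Expand each in SI base units:
  68.47 cd·m^-2:  cd·m⁻² = m⁻²·cd
  (452 cd) / (14.4 m^2):  [cd] / [m²] = m⁻²·cd
  80.26 klx:  lx = lm·m⁻² = m⁻²·cd
Every term reduces to m⁻²·cd.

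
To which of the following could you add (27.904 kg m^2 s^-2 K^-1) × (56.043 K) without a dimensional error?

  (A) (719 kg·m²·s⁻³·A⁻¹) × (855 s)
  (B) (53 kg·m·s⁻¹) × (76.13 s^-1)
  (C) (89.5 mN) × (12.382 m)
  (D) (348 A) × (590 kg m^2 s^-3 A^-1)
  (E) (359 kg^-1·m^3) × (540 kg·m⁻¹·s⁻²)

(C)

Reference: [kg·m²·s⁻²·K⁻¹] · [K] = kg·m²·s⁻².
Each option:
  (A) [kg·m²·s⁻³·A⁻¹] · [s] = kg·m²·s⁻²·A⁻¹
  (B) [kg·m·s⁻¹] · [s⁻¹] = kg·m·s⁻²
  (C) [kg·m·s⁻²] · [m] = kg·m²·s⁻²  ← same
  (D) [A] · [kg·m²·s⁻³·A⁻¹] = kg·m²·s⁻³
  (E) [kg⁻¹·m³] · [kg·m⁻¹·s⁻²] = m²·s⁻²
Only (C) matches kg·m²·s⁻².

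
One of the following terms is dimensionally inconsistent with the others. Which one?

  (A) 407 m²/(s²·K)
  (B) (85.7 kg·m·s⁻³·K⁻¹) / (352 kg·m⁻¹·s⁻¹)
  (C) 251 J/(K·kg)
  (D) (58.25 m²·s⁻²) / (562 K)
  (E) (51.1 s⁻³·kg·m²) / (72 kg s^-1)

(E)

Work out the base dimensions of each:
  (A) m²·s⁻²·K⁻¹
  (B) [kg·m·s⁻³·K⁻¹] / [kg·m⁻¹·s⁻¹] = m²·s⁻²·K⁻¹
  (C) J·kg⁻¹·K⁻¹ = N·m·kg⁻¹·K⁻¹ = m²·s⁻²·K⁻¹
  (D) [m²·s⁻²] / [K] = m²·s⁻²·K⁻¹
  (E) [kg·m²·s⁻³] / [kg·s⁻¹] = m²·s⁻²
All reduce to m²·s⁻²·K⁻¹ except (E), which is m²·s⁻².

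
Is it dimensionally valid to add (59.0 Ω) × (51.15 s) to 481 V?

In SI base units:
  (59.0 Ω) × (51.15 s):  [kg·m²·s⁻³·A⁻²] · [s] = kg·m²·s⁻²·A⁻²
  481 V:  V = J·C⁻¹ = kg·m²·s⁻³·A⁻¹
kg·m²·s⁻²·A⁻² ≠ kg·m²·s⁻³·A⁻¹, so they cannot be added.

No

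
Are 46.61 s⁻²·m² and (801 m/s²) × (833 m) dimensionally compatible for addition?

Yes

In SI base units:
  46.61 s⁻²·m²:  m²·s⁻²
  (801 m/s²) × (833 m):  [m·s⁻²] · [m] = m²·s⁻²
Both are m²·s⁻², so they have the same dimensions and can be added.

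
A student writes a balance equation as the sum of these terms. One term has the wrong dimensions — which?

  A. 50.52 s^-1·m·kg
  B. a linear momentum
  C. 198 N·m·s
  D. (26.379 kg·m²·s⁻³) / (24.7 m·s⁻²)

In SI base units:
  A. kg·m·s⁻¹
  B. [linear momentum] = kg·m·s⁻¹
  C. N·m·s = kg·m·s⁻²·m·s = kg·m²·s⁻¹
  D. [kg·m²·s⁻³] / [m·s⁻²] = kg·m·s⁻¹
All reduce to kg·m·s⁻¹ except C., which is kg·m²·s⁻¹.

C.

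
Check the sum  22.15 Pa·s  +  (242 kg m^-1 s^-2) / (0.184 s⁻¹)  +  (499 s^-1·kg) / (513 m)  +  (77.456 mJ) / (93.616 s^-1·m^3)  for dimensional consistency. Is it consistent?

Work out the base dimensions of each:
  22.15 Pa·s:  Pa·s = N·m⁻²·s = kg·m⁻¹·s⁻¹
  (242 kg m^-1 s^-2) / (0.184 s⁻¹):  [kg·m⁻¹·s⁻²] / [s⁻¹] = kg·m⁻¹·s⁻¹
  (499 s^-1·kg) / (513 m):  [kg·s⁻¹] / [m] = kg·m⁻¹·s⁻¹
  (77.456 mJ) / (93.616 s^-1·m^3):  [kg·m²·s⁻²] / [m³·s⁻¹] = kg·m⁻¹·s⁻¹
Every term reduces to kg·m⁻¹·s⁻¹.

Yes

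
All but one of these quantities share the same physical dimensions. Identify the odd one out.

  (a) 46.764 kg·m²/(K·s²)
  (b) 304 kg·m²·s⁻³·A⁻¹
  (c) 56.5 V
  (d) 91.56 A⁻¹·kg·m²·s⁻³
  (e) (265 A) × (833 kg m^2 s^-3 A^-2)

Dimensions:
  (a) kg·m²·s⁻²·K⁻¹
  (b) kg·m²·s⁻³·A⁻¹
  (c) V = J·C⁻¹ = kg·m²·s⁻³·A⁻¹
  (d) kg·m²·s⁻³·A⁻¹
  (e) [A] · [kg·m²·s⁻³·A⁻²] = kg·m²·s⁻³·A⁻¹
All reduce to kg·m²·s⁻³·A⁻¹ except (a), which is kg·m²·s⁻²·K⁻¹.

(a)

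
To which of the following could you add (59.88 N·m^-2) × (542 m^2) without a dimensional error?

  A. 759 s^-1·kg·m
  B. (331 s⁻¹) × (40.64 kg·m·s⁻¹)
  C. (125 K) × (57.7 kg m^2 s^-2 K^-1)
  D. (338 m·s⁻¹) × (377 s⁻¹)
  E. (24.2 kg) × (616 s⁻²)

B.

Reference: [kg·m⁻¹·s⁻²] · [m²] = kg·m·s⁻².
Each option:
  A. kg·m·s⁻¹
  B. [s⁻¹] · [kg·m·s⁻¹] = kg·m·s⁻²  ← same
  C. [K] · [kg·m²·s⁻²·K⁻¹] = kg·m²·s⁻²
  D. [m·s⁻¹] · [s⁻¹] = m·s⁻²
  E. [kg] · [s⁻²] = kg·s⁻²
Only B. matches kg·m·s⁻².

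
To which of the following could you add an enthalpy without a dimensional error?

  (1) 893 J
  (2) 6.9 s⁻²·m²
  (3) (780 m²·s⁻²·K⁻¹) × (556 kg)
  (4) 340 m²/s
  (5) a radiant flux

Reference: [enthalpy] = kg·m²·s⁻².
Each option:
  (1) J = N·m = kg·m²·s⁻²  ← same
  (2) m²·s⁻²
  (3) [m²·s⁻²·K⁻¹] · [kg] = kg·m²·s⁻²·K⁻¹
  (4) m²·s⁻¹
  (5) [radiant flux] = kg·m²·s⁻³
Only (1) matches kg·m²·s⁻².

(1)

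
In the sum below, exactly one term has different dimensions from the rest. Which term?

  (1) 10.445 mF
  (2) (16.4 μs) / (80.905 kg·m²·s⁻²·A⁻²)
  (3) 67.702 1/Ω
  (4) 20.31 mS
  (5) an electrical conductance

Work out the base dimensions of each:
  (1) F = C·V⁻¹ = kg⁻¹·m⁻²·s⁴·A²
  (2) [s] / [kg·m²·s⁻²·A⁻²] = kg⁻¹·m⁻²·s³·A²
  (3) Ω⁻¹ = (V·A⁻¹)⁻¹ = kg⁻¹·m⁻²·s³·A²
  (4) S = Ω⁻¹ = kg⁻¹·m⁻²·s³·A²
  (5) [electrical conductance] = kg⁻¹·m⁻²·s³·A²
All reduce to kg⁻¹·m⁻²·s³·A² except (1), which is kg⁻¹·m⁻²·s⁴·A².

(1)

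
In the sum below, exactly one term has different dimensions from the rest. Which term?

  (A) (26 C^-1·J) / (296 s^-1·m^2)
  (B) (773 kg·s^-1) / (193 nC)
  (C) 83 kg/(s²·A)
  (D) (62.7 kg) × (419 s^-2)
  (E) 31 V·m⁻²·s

(D)

Work out the base dimensions of each:
  (A) [kg·m²·s⁻³·A⁻¹] / [m²·s⁻¹] = kg·s⁻²·A⁻¹
  (B) [kg·s⁻¹] / [s·A] = kg·s⁻²·A⁻¹
  (C) kg·s⁻²·A⁻¹
  (D) [kg] · [s⁻²] = kg·s⁻²
  (E) V·s·m⁻² = J·C⁻¹·s·m⁻² = kg·s⁻²·A⁻¹
All reduce to kg·s⁻²·A⁻¹ except (D), which is kg·s⁻².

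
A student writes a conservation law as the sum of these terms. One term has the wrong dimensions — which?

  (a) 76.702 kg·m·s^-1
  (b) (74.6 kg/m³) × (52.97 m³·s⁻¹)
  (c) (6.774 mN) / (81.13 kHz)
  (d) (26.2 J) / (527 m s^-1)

(b)

Reduce each to base SI dimensions:
  (a) kg·m·s⁻¹
  (b) [kg·m⁻³] · [m³·s⁻¹] = kg·s⁻¹
  (c) [kg·m·s⁻²] / [s⁻¹] = kg·m·s⁻¹
  (d) [kg·m²·s⁻²] / [m·s⁻¹] = kg·m·s⁻¹
All reduce to kg·m·s⁻¹ except (b), which is kg·s⁻¹.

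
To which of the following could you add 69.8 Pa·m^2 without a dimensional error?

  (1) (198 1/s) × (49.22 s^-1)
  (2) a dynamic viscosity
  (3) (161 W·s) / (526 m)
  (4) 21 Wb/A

Reference: Pa·m² = N·m⁻²·m² = kg·m·s⁻².
Each option:
  (1) [s⁻¹] · [s⁻¹] = s⁻²
  (2) [dynamic viscosity] = kg·m⁻¹·s⁻¹
  (3) [kg·m²·s⁻²] / [m] = kg·m·s⁻²  ← same
  (4) Wb·A⁻¹ = V·s·A⁻¹ = kg·m²·s⁻²·A⁻²
Only (3) matches kg·m·s⁻².

(3)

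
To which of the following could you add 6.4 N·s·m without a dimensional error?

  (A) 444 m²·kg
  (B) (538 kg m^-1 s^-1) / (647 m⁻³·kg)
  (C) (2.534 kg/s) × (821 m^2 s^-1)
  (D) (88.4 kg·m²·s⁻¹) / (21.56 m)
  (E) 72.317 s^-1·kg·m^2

(E)

Reference: N·m·s = kg·m·s⁻²·m·s = kg·m²·s⁻¹.
Each option:
  (A) kg·m²
  (B) [kg·m⁻¹·s⁻¹] / [kg·m⁻³] = m²·s⁻¹
  (C) [kg·s⁻¹] · [m²·s⁻¹] = kg·m²·s⁻²
  (D) [kg·m²·s⁻¹] / [m] = kg·m·s⁻¹
  (E) kg·m²·s⁻¹  ← same
Only (E) matches kg·m²·s⁻¹.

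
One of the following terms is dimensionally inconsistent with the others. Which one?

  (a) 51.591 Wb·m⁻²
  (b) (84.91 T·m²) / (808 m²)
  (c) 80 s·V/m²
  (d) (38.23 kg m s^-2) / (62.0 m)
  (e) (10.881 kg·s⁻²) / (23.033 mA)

(d)

Reduce each to base SI dimensions:
  (a) Wb·m⁻² = V·s·m⁻² = kg·s⁻²·A⁻¹
  (b) [kg·m²·s⁻²·A⁻¹] / [m²] = kg·s⁻²·A⁻¹
  (c) V·s·m⁻² = J·C⁻¹·s·m⁻² = kg·s⁻²·A⁻¹
  (d) [kg·m·s⁻²] / [m] = kg·s⁻²
  (e) [kg·s⁻²] / [A] = kg·s⁻²·A⁻¹
All reduce to kg·s⁻²·A⁻¹ except (d), which is kg·s⁻².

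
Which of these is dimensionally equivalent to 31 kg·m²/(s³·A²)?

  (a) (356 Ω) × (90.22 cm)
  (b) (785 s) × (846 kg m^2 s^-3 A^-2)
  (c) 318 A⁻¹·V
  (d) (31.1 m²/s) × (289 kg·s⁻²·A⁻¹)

(c)

Reference: kg·m²·s⁻³·A⁻².
Each option:
  (a) [kg·m²·s⁻³·A⁻²] · [m] = kg·m³·s⁻³·A⁻²
  (b) [s] · [kg·m²·s⁻³·A⁻²] = kg·m²·s⁻²·A⁻²
  (c) V·A⁻¹ = J·C⁻¹·A⁻¹ = kg·m²·s⁻³·A⁻²  ← same
  (d) [m²·s⁻¹] · [kg·s⁻²·A⁻¹] = kg·m²·s⁻³·A⁻¹
Only (c) matches kg·m²·s⁻³·A⁻².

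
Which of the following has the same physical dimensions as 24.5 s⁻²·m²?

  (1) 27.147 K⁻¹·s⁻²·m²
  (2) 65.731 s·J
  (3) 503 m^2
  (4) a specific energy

Reference: m²·s⁻².
Each option:
  (1) m²·s⁻²·K⁻¹
  (2) J·s = N·m·s = kg·m²·s⁻¹
  (3) m²
  (4) [specific energy] = m²·s⁻²  ← same
Only (4) matches m²·s⁻².

(4)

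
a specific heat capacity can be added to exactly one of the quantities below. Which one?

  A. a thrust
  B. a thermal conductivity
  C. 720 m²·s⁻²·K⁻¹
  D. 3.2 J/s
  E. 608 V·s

C.

Reference: [specific heat capacity] = m²·s⁻²·K⁻¹.
Each option:
  A. [thrust] = kg·m·s⁻²
  B. [thermal conductivity] = kg·m·s⁻³·K⁻¹
  C. m²·s⁻²·K⁻¹  ← same
  D. J·s⁻¹ = N·m·s⁻¹ = kg·m²·s⁻³
  E. V·s = J·C⁻¹·s = kg·m²·s⁻²·A⁻¹
Only C. matches m²·s⁻²·K⁻¹.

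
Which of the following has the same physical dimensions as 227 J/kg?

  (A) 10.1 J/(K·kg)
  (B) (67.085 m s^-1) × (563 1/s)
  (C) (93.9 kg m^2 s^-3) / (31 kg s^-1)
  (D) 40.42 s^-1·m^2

Reference: J·kg⁻¹ = N·m·kg⁻¹ = m²·s⁻².
Each option:
  (A) J·kg⁻¹·K⁻¹ = N·m·kg⁻¹·K⁻¹ = m²·s⁻²·K⁻¹
  (B) [m·s⁻¹] · [s⁻¹] = m·s⁻²
  (C) [kg·m²·s⁻³] / [kg·s⁻¹] = m²·s⁻²  ← same
  (D) m²·s⁻¹
Only (C) matches m²·s⁻².

(C)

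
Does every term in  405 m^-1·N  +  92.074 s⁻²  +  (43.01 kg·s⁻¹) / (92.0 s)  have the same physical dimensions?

No

In SI base units:
  405 m^-1·N:  N·m⁻¹ = kg·m·s⁻²·m⁻¹ = kg·s⁻²
  92.074 s⁻²:  s⁻²
  (43.01 kg·s⁻¹) / (92.0 s):  [kg·s⁻¹] / [s] = kg·s⁻²
The terms do not share a single dimension (kg·s⁻² vs s⁻²).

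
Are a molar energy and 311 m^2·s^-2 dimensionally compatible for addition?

In SI base units:
  a molar energy:  [molar energy] = kg·m²·s⁻²·mol⁻¹
  311 m^2·s^-2:  m²·s⁻²
kg·m²·s⁻²·mol⁻¹ ≠ m²·s⁻², so they cannot be added.

No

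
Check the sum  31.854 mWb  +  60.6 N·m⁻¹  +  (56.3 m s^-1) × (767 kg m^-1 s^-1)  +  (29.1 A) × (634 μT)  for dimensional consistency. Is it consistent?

No

In SI base units:
  31.854 mWb:  Wb = V·s = kg·m²·s⁻²·A⁻¹
  60.6 N·m⁻¹:  N·m⁻¹ = kg·m·s⁻²·m⁻¹ = kg·s⁻²
  (56.3 m s^-1) × (767 kg m^-1 s^-1):  [m·s⁻¹] · [kg·m⁻¹·s⁻¹] = kg·s⁻²
  (29.1 A) × (634 μT):  [A] · [kg·s⁻²·A⁻¹] = kg·s⁻²
The terms do not share a single dimension (kg·m²·s⁻²·A⁻¹ vs kg·s⁻²).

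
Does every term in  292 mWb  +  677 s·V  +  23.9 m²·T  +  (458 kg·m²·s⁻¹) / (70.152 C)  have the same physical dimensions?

Yes

Reduce each to base SI dimensions:
  292 mWb:  Wb = V·s = kg·m²·s⁻²·A⁻¹
  677 s·V:  V·s = J·C⁻¹·s = kg·m²·s⁻²·A⁻¹
  23.9 m²·T:  T·m² = Wb·m⁻²·m² = kg·m²·s⁻²·A⁻¹
  (458 kg·m²·s⁻¹) / (70.152 C):  [kg·m²·s⁻¹] / [s·A] = kg·m²·s⁻²·A⁻¹
Every term reduces to kg·m²·s⁻²·A⁻¹.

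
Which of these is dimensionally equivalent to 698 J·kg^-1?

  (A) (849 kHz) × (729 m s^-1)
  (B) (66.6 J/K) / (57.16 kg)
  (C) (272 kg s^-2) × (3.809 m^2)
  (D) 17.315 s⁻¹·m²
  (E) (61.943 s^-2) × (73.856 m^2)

Reference: J·kg⁻¹ = N·m·kg⁻¹ = m²·s⁻².
Each option:
  (A) [s⁻¹] · [m·s⁻¹] = m·s⁻²
  (B) [kg·m²·s⁻²·K⁻¹] / [kg] = m²·s⁻²·K⁻¹
  (C) [kg·s⁻²] · [m²] = kg·m²·s⁻²
  (D) m²·s⁻¹
  (E) [s⁻²] · [m²] = m²·s⁻²  ← same
Only (E) matches m²·s⁻².

(E)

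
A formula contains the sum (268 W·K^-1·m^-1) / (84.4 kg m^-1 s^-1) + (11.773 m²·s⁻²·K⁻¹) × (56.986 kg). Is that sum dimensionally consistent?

No

Work out the base dimensions of each:
  (268 W·K^-1·m^-1) / (84.4 kg m^-1 s^-1):  [kg·m·s⁻³·K⁻¹] / [kg·m⁻¹·s⁻¹] = m²·s⁻²·K⁻¹
  (11.773 m²·s⁻²·K⁻¹) × (56.986 kg):  [m²·s⁻²·K⁻¹] · [kg] = kg·m²·s⁻²·K⁻¹
m²·s⁻²·K⁻¹ ≠ kg·m²·s⁻²·K⁻¹, so they cannot be added.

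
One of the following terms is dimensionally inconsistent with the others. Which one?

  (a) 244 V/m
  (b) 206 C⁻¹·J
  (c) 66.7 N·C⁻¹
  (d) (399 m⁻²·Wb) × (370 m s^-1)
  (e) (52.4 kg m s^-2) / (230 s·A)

Dimensions:
  (a) V·m⁻¹ = J·C⁻¹·m⁻¹ = kg·m·s⁻³·A⁻¹
  (b) J·C⁻¹ = N·m·(s·A)⁻¹ = kg·m²·s⁻³·A⁻¹
  (c) N·C⁻¹ = kg·m·s⁻²·(s·A)⁻¹ = kg·m·s⁻³·A⁻¹
  (d) [kg·s⁻²·A⁻¹] · [m·s⁻¹] = kg·m·s⁻³·A⁻¹
  (e) [kg·m·s⁻²] / [s·A] = kg·m·s⁻³·A⁻¹
All reduce to kg·m·s⁻³·A⁻¹ except (b), which is kg·m²·s⁻³·A⁻¹.

(b)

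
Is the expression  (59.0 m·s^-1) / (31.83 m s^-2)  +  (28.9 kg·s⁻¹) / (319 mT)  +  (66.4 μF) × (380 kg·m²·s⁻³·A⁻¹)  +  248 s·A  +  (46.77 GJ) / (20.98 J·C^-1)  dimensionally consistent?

Work out the base dimensions of each:
  (59.0 m·s^-1) / (31.83 m s^-2):  [m·s⁻¹] / [m·s⁻²] = s
  (28.9 kg·s⁻¹) / (319 mT):  [kg·s⁻¹] / [kg·s⁻²·A⁻¹] = s·A
  (66.4 μF) × (380 kg·m²·s⁻³·A⁻¹):  [kg⁻¹·m⁻²·s⁴·A²] · [kg·m²·s⁻³·A⁻¹] = s·A
  248 s·A:  A·s = s·A
  (46.77 GJ) / (20.98 J·C^-1):  [kg·m²·s⁻²] / [kg·m²·s⁻³·A⁻¹] = s·A
The terms do not share a single dimension (s vs s·A).

No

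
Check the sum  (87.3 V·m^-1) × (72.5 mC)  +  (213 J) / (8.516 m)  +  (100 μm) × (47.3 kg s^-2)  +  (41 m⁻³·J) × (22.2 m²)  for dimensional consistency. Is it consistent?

Yes

In SI base units:
  (87.3 V·m^-1) × (72.5 mC):  [kg·m·s⁻³·A⁻¹] · [s·A] = kg·m·s⁻²
  (213 J) / (8.516 m):  [kg·m²·s⁻²] / [m] = kg·m·s⁻²
  (100 μm) × (47.3 kg s^-2):  [m] · [kg·s⁻²] = kg·m·s⁻²
  (41 m⁻³·J) × (22.2 m²):  [kg·m⁻¹·s⁻²] · [m²] = kg·m·s⁻²
Every term reduces to kg·m·s⁻².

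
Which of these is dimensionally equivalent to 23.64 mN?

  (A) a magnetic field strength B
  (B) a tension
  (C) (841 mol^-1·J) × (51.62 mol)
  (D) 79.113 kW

(B)

Reference: N = kg·m·s⁻².
Each option:
  (A) [magnetic field strength B] = kg·s⁻²·A⁻¹
  (B) [tension] = kg·m·s⁻²  ← same
  (C) [kg·m²·s⁻²·mol⁻¹] · [mol] = kg·m²·s⁻²
  (D) W = J·s⁻¹ = kg·m²·s⁻³
Only (B) matches kg·m·s⁻².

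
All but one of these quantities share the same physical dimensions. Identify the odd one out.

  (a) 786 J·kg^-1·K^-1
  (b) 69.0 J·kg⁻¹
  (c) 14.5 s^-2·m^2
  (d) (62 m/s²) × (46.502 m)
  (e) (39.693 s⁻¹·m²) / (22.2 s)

(a)

Reduce each to base SI dimensions:
  (a) J·kg⁻¹·K⁻¹ = N·m·kg⁻¹·K⁻¹ = m²·s⁻²·K⁻¹
  (b) J·kg⁻¹ = N·m·kg⁻¹ = m²·s⁻²
  (c) m²·s⁻²
  (d) [m·s⁻²] · [m] = m²·s⁻²
  (e) [m²·s⁻¹] / [s] = m²·s⁻²
All reduce to m²·s⁻² except (a), which is m²·s⁻²·K⁻¹.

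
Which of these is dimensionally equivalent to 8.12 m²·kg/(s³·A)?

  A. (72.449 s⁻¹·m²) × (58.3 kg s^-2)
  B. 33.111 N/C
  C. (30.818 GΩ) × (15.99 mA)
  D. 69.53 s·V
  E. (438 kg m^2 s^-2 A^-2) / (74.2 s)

C.

Reference: kg·m²·s⁻³·A⁻¹.
Each option:
  A. [m²·s⁻¹] · [kg·s⁻²] = kg·m²·s⁻³
  B. N·C⁻¹ = kg·m·s⁻²·(s·A)⁻¹ = kg·m·s⁻³·A⁻¹
  C. [kg·m²·s⁻³·A⁻²] · [A] = kg·m²·s⁻³·A⁻¹  ← same
  D. V·s = J·C⁻¹·s = kg·m²·s⁻²·A⁻¹
  E. [kg·m²·s⁻²·A⁻²] / [s] = kg·m²·s⁻³·A⁻²
Only C. matches kg·m²·s⁻³·A⁻¹.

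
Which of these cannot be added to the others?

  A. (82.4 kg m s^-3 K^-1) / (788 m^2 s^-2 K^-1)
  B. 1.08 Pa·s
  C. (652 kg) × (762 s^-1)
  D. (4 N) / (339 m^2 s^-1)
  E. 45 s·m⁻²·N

Work out the base dimensions of each:
  A. [kg·m·s⁻³·K⁻¹] / [m²·s⁻²·K⁻¹] = kg·m⁻¹·s⁻¹
  B. Pa·s = N·m⁻²·s = kg·m⁻¹·s⁻¹
  C. [kg] · [s⁻¹] = kg·s⁻¹
  D. [kg·m·s⁻²] / [m²·s⁻¹] = kg·m⁻¹·s⁻¹
  E. N·s·m⁻² = kg·m·s⁻²·s·m⁻² = kg·m⁻¹·s⁻¹
All reduce to kg·m⁻¹·s⁻¹ except C., which is kg·s⁻¹.

C.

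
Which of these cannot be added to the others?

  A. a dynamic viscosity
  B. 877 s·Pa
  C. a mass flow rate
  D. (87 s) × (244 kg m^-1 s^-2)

In SI base units:
  A. [dynamic viscosity] = kg·m⁻¹·s⁻¹
  B. Pa·s = N·m⁻²·s = kg·m⁻¹·s⁻¹
  C. [mass flow rate] = kg·s⁻¹
  D. [s] · [kg·m⁻¹·s⁻²] = kg·m⁻¹·s⁻¹
All reduce to kg·m⁻¹·s⁻¹ except C., which is kg·s⁻¹.

C.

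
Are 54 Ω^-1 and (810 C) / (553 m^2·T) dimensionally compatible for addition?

Expand each in SI base units:
  54 Ω^-1:  Ω⁻¹ = (V·A⁻¹)⁻¹ = kg⁻¹·m⁻²·s³·A²
  (810 C) / (553 m^2·T):  [s·A] / [kg·m²·s⁻²·A⁻¹] = kg⁻¹·m⁻²·s³·A²
Both are kg⁻¹·m⁻²·s³·A², so they have the same dimensions and can be added.

Yes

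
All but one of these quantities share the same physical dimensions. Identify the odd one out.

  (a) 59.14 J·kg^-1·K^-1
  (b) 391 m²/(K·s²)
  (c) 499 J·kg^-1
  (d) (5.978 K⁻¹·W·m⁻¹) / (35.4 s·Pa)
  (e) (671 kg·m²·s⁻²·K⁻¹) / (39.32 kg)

(c)

Dimensions:
  (a) J·kg⁻¹·K⁻¹ = N·m·kg⁻¹·K⁻¹ = m²·s⁻²·K⁻¹
  (b) m²·s⁻²·K⁻¹
  (c) J·kg⁻¹ = N·m·kg⁻¹ = m²·s⁻²
  (d) [kg·m·s⁻³·K⁻¹] / [kg·m⁻¹·s⁻¹] = m²·s⁻²·K⁻¹
  (e) [kg·m²·s⁻²·K⁻¹] / [kg] = m²·s⁻²·K⁻¹
All reduce to m²·s⁻²·K⁻¹ except (c), which is m²·s⁻².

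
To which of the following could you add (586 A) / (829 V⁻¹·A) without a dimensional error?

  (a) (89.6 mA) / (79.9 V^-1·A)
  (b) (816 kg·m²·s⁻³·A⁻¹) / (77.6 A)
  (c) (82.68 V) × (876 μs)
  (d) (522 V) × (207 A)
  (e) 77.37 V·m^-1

Reference: [A] / [kg⁻¹·m⁻²·s³·A²] = kg·m²·s⁻³·A⁻¹.
Each option:
  (a) [A] / [kg⁻¹·m⁻²·s³·A²] = kg·m²·s⁻³·A⁻¹  ← same
  (b) [kg·m²·s⁻³·A⁻¹] / [A] = kg·m²·s⁻³·A⁻²
  (c) [kg·m²·s⁻³·A⁻¹] · [s] = kg·m²·s⁻²·A⁻¹
  (d) [kg·m²·s⁻³·A⁻¹] · [A] = kg·m²·s⁻³
  (e) V·m⁻¹ = J·C⁻¹·m⁻¹ = kg·m·s⁻³·A⁻¹
Only (a) matches kg·m²·s⁻³·A⁻¹.

(a)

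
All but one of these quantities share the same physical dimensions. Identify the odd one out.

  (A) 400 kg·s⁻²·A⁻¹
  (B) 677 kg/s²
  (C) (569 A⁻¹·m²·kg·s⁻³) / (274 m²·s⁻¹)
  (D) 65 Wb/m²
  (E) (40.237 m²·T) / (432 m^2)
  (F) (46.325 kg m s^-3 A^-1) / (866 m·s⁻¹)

In SI base units:
  (A) kg·s⁻²·A⁻¹
  (B) kg·s⁻²
  (C) [kg·m²·s⁻³·A⁻¹] / [m²·s⁻¹] = kg·s⁻²·A⁻¹
  (D) Wb·m⁻² = V·s·m⁻² = kg·s⁻²·A⁻¹
  (E) [kg·m²·s⁻²·A⁻¹] / [m²] = kg·s⁻²·A⁻¹
  (F) [kg·m·s⁻³·A⁻¹] / [m·s⁻¹] = kg·s⁻²·A⁻¹
All reduce to kg·s⁻²·A⁻¹ except (B), which is kg·s⁻².

(B)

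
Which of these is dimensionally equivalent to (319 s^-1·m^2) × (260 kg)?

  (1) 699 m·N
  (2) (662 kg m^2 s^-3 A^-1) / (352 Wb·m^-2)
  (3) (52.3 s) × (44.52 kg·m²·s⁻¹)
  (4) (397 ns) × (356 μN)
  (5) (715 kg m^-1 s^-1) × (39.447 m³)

Reference: [m²·s⁻¹] · [kg] = kg·m²·s⁻¹.
Each option:
  (1) N·m = kg·m·s⁻²·m = kg·m²·s⁻²
  (2) [kg·m²·s⁻³·A⁻¹] / [kg·s⁻²·A⁻¹] = m²·s⁻¹
  (3) [s] · [kg·m²·s⁻¹] = kg·m²
  (4) [s] · [kg·m·s⁻²] = kg·m·s⁻¹
  (5) [kg·m⁻¹·s⁻¹] · [m³] = kg·m²·s⁻¹  ← same
Only (5) matches kg·m²·s⁻¹.

(5)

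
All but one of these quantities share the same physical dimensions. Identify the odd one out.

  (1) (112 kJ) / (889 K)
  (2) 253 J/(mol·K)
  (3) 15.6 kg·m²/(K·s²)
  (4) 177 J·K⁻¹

(2)

Reduce each to base SI dimensions:
  (1) [kg·m²·s⁻²] / [K] = kg·m²·s⁻²·K⁻¹
  (2) J·mol⁻¹·K⁻¹ = N·m·mol⁻¹·K⁻¹ = kg·m²·s⁻²·K⁻¹·mol⁻¹
  (3) kg·m²·s⁻²·K⁻¹
  (4) J·K⁻¹ = N·m·K⁻¹ = kg·m²·s⁻²·K⁻¹
All reduce to kg·m²·s⁻²·K⁻¹ except (2), which is kg·m²·s⁻²·K⁻¹·mol⁻¹.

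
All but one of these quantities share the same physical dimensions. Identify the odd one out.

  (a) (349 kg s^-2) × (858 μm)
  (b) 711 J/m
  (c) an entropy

Reduce each to base SI dimensions:
  (a) [kg·s⁻²] · [m] = kg·m·s⁻²
  (b) J·m⁻¹ = N·m·m⁻¹ = kg·m·s⁻²
  (c) [entropy] = kg·m²·s⁻²·K⁻¹
All reduce to kg·m·s⁻² except (c), which is kg·m²·s⁻²·K⁻¹.

(c)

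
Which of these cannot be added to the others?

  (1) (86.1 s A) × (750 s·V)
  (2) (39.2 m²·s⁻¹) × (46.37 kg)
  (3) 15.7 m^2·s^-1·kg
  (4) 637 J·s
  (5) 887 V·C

In SI base units:
  (1) [s·A] · [kg·m²·s⁻²·A⁻¹] = kg·m²·s⁻¹
  (2) [m²·s⁻¹] · [kg] = kg·m²·s⁻¹
  (3) kg·m²·s⁻¹
  (4) J·s = N·m·s = kg·m²·s⁻¹
  (5) C·V = s·A·J·C⁻¹ = kg·m²·s⁻²
All reduce to kg·m²·s⁻¹ except (5), which is kg·m²·s⁻².

(5)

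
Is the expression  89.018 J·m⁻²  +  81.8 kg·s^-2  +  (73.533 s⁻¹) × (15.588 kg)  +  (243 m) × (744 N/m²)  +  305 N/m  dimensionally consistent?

No

Dimensions:
  89.018 J·m⁻²:  J·m⁻² = N·m·m⁻² = kg·s⁻²
  81.8 kg·s^-2:  kg·s⁻²
  (73.533 s⁻¹) × (15.588 kg):  [s⁻¹] · [kg] = kg·s⁻¹
  (243 m) × (744 N/m²):  [m] · [kg·m⁻¹·s⁻²] = kg·s⁻²
  305 N/m:  N·m⁻¹ = kg·m·s⁻²·m⁻¹ = kg·s⁻²
The terms do not share a single dimension (kg·s⁻² vs kg·s⁻¹).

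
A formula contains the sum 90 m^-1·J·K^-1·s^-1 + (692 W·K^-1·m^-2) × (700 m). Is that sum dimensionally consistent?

Yes

Reduce each to base SI dimensions:
  90 m^-1·J·K^-1·s^-1:  J·s⁻¹·m⁻¹·K⁻¹ = N·m·s⁻¹·m⁻¹·K⁻¹ = kg·m·s⁻³·K⁻¹
  (692 W·K^-1·m^-2) × (700 m):  [kg·s⁻³·K⁻¹] · [m] = kg·m·s⁻³·K⁻¹
Both are kg·m·s⁻³·K⁻¹, so they have the same dimensions and can be added.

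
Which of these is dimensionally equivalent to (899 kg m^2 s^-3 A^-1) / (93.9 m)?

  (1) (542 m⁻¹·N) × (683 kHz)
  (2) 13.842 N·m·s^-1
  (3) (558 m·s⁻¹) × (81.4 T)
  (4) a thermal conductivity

(3)

Reference: [kg·m²·s⁻³·A⁻¹] / [m] = kg·m·s⁻³·A⁻¹.
Each option:
  (1) [kg·s⁻²] · [s⁻¹] = kg·s⁻³
  (2) N·m·s⁻¹ = kg·m·s⁻²·m·s⁻¹ = kg·m²·s⁻³
  (3) [m·s⁻¹] · [kg·s⁻²·A⁻¹] = kg·m·s⁻³·A⁻¹  ← same
  (4) [thermal conductivity] = kg·m·s⁻³·K⁻¹
Only (3) matches kg·m·s⁻³·A⁻¹.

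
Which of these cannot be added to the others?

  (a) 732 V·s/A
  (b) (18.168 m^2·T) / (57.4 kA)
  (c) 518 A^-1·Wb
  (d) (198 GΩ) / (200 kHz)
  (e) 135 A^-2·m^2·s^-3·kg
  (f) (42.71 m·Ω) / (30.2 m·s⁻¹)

In SI base units:
  (a) V·s·A⁻¹ = J·C⁻¹·s·A⁻¹ = kg·m²·s⁻²·A⁻²
  (b) [kg·m²·s⁻²·A⁻¹] / [A] = kg·m²·s⁻²·A⁻²
  (c) Wb·A⁻¹ = V·s·A⁻¹ = kg·m²·s⁻²·A⁻²
  (d) [kg·m²·s⁻³·A⁻²] / [s⁻¹] = kg·m²·s⁻²·A⁻²
  (e) kg·m²·s⁻³·A⁻²
  (f) [kg·m³·s⁻³·A⁻²] / [m·s⁻¹] = kg·m²·s⁻²·A⁻²
All reduce to kg·m²·s⁻²·A⁻² except (e), which is kg·m²·s⁻³·A⁻².

(e)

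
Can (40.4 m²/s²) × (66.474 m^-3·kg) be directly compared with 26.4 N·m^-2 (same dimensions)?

Yes

Expand each in SI base units:
  (40.4 m²/s²) × (66.474 m^-3·kg):  [m²·s⁻²] · [kg·m⁻³] = kg·m⁻¹·s⁻²
  26.4 N·m^-2:  N·m⁻² = kg·m·s⁻²·m⁻² = kg·m⁻¹·s⁻²
Both are kg·m⁻¹·s⁻², so they have the same dimensions and can be added.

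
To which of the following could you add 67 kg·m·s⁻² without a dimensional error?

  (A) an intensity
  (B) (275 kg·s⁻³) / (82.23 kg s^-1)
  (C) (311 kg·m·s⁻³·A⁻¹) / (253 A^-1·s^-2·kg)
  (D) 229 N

Reference: kg·m·s⁻².
Each option:
  (A) [intensity] = kg·s⁻³
  (B) [kg·s⁻³] / [kg·s⁻¹] = s⁻²
  (C) [kg·m·s⁻³·A⁻¹] / [kg·s⁻²·A⁻¹] = m·s⁻¹
  (D) N = kg·m·s⁻²  ← same
Only (D) matches kg·m·s⁻².

(D)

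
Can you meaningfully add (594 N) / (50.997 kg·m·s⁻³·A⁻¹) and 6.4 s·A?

Dimensions:
  (594 N) / (50.997 kg·m·s⁻³·A⁻¹):  [kg·m·s⁻²] / [kg·m·s⁻³·A⁻¹] = s·A
  6.4 s·A:  A·s = s·A
Both are s·A, so they have the same dimensions and can be added.

Yes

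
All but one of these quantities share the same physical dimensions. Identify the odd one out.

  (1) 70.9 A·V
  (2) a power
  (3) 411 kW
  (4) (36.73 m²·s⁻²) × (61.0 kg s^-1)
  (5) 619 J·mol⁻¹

In SI base units:
  (1) V·A = J·C⁻¹·A = kg·m²·s⁻³
  (2) [power] = kg·m²·s⁻³
  (3) W = J·s⁻¹ = kg·m²·s⁻³
  (4) [m²·s⁻²] · [kg·s⁻¹] = kg·m²·s⁻³
  (5) J·mol⁻¹ = N·m·mol⁻¹ = kg·m²·s⁻²·mol⁻¹
All reduce to kg·m²·s⁻³ except (5), which is kg·m²·s⁻²·mol⁻¹.

(5)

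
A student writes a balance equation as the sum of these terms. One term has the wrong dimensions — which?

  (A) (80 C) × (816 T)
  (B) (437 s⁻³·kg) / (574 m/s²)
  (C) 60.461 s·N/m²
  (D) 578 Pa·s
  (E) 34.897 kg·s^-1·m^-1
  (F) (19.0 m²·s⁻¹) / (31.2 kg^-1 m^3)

(A)

Expand each in SI base units:
  (A) [s·A] · [kg·s⁻²·A⁻¹] = kg·s⁻¹
  (B) [kg·s⁻³] / [m·s⁻²] = kg·m⁻¹·s⁻¹
  (C) N·s·m⁻² = kg·m·s⁻²·s·m⁻² = kg·m⁻¹·s⁻¹
  (D) Pa·s = N·m⁻²·s = kg·m⁻¹·s⁻¹
  (E) kg·m⁻¹·s⁻¹
  (F) [m²·s⁻¹] / [kg⁻¹·m³] = kg·m⁻¹·s⁻¹
All reduce to kg·m⁻¹·s⁻¹ except (A), which is kg·s⁻¹.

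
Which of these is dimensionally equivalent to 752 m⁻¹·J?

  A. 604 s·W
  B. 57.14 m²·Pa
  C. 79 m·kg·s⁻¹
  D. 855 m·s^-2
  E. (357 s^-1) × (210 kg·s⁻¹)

Reference: J·m⁻¹ = N·m·m⁻¹ = kg·m·s⁻².
Each option:
  A. W·s = J·s⁻¹·s = kg·m²·s⁻²
  B. Pa·m² = N·m⁻²·m² = kg·m·s⁻²  ← same
  C. kg·m·s⁻¹
  D. m·s⁻²
  E. [s⁻¹] · [kg·s⁻¹] = kg·s⁻²
Only B. matches kg·m·s⁻².

B.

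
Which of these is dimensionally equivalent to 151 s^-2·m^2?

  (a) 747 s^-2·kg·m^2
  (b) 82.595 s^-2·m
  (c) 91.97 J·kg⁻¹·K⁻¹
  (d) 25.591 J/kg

Reference: m²·s⁻².
Each option:
  (a) kg·m²·s⁻²
  (b) m·s⁻²
  (c) J·kg⁻¹·K⁻¹ = N·m·kg⁻¹·K⁻¹ = m²·s⁻²·K⁻¹
  (d) J·kg⁻¹ = N·m·kg⁻¹ = m²·s⁻²  ← same
Only (d) matches m²·s⁻².

(d)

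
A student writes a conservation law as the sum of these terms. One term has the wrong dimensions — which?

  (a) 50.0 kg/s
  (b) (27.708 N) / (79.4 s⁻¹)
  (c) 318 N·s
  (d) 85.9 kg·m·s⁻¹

(a)

Expand each in SI base units:
  (a) kg·s⁻¹
  (b) [kg·m·s⁻²] / [s⁻¹] = kg·m·s⁻¹
  (c) N·s = kg·m·s⁻²·s = kg·m·s⁻¹
  (d) kg·m·s⁻¹
All reduce to kg·m·s⁻¹ except (a), which is kg·s⁻¹.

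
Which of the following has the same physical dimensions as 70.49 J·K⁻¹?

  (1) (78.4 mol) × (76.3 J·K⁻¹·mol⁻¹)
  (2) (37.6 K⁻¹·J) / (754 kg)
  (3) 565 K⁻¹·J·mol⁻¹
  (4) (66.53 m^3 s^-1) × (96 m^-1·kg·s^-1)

Reference: J·K⁻¹ = N·m·K⁻¹ = kg·m²·s⁻²·K⁻¹.
Each option:
  (1) [mol] · [kg·m²·s⁻²·K⁻¹·mol⁻¹] = kg·m²·s⁻²·K⁻¹  ← same
  (2) [kg·m²·s⁻²·K⁻¹] / [kg] = m²·s⁻²·K⁻¹
  (3) J·mol⁻¹·K⁻¹ = N·m·mol⁻¹·K⁻¹ = kg·m²·s⁻²·K⁻¹·mol⁻¹
  (4) [m³·s⁻¹] · [kg·m⁻¹·s⁻¹] = kg·m²·s⁻²
Only (1) matches kg·m²·s⁻²·K⁻¹.

(1)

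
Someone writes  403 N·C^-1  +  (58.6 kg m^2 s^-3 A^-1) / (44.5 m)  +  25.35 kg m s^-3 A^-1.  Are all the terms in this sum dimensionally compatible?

Yes

Dimensions:
  403 N·C^-1:  N·C⁻¹ = kg·m·s⁻²·(s·A)⁻¹ = kg·m·s⁻³·A⁻¹
  (58.6 kg m^2 s^-3 A^-1) / (44.5 m):  [kg·m²·s⁻³·A⁻¹] / [m] = kg·m·s⁻³·A⁻¹
  25.35 kg m s^-3 A^-1:  kg·m·s⁻³·A⁻¹
Every term reduces to kg·m·s⁻³·A⁻¹.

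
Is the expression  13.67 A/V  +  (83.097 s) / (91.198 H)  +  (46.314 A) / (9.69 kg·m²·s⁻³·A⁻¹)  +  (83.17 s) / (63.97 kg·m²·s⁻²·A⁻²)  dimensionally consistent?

Yes

In SI base units:
  13.67 A/V:  A·V⁻¹ = A·(J·C⁻¹)⁻¹ = kg⁻¹·m⁻²·s³·A²
  (83.097 s) / (91.198 H):  [s] / [kg·m²·s⁻²·A⁻²] = kg⁻¹·m⁻²·s³·A²
  (46.314 A) / (9.69 kg·m²·s⁻³·A⁻¹):  [A] / [kg·m²·s⁻³·A⁻¹] = kg⁻¹·m⁻²·s³·A²
  (83.17 s) / (63.97 kg·m²·s⁻²·A⁻²):  [s] / [kg·m²·s⁻²·A⁻²] = kg⁻¹·m⁻²·s³·A²
Every term reduces to kg⁻¹·m⁻²·s³·A².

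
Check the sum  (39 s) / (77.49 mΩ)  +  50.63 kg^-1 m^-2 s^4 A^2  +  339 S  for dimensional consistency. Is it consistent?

No

In SI base units:
  (39 s) / (77.49 mΩ):  [s] / [kg·m²·s⁻³·A⁻²] = kg⁻¹·m⁻²·s⁴·A²
  50.63 kg^-1 m^-2 s^4 A^2:  kg⁻¹·m⁻²·s⁴·A²
  339 S:  S = Ω⁻¹ = kg⁻¹·m⁻²·s³·A²
The terms do not share a single dimension (kg⁻¹·m⁻²·s³·A² vs kg⁻¹·m⁻²·s⁴·A²).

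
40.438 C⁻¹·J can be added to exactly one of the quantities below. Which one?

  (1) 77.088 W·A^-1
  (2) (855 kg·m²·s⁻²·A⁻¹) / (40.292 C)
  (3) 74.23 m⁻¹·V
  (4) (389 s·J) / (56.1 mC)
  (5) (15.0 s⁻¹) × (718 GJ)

Reference: J·C⁻¹ = N·m·(s·A)⁻¹ = kg·m²·s⁻³·A⁻¹.
Each option:
  (1) W·A⁻¹ = J·s⁻¹·A⁻¹ = kg·m²·s⁻³·A⁻¹  ← same
  (2) [kg·m²·s⁻²·A⁻¹] / [s·A] = kg·m²·s⁻³·A⁻²
  (3) V·m⁻¹ = J·C⁻¹·m⁻¹ = kg·m·s⁻³·A⁻¹
  (4) [kg·m²·s⁻¹] / [s·A] = kg·m²·s⁻²·A⁻¹
  (5) [s⁻¹] · [kg·m²·s⁻²] = kg·m²·s⁻³
Only (1) matches kg·m²·s⁻³·A⁻¹.

(1)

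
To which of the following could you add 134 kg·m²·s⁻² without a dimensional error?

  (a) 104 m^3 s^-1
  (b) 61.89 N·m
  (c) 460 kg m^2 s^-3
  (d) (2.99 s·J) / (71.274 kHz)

(b)

Reference: kg·m²·s⁻².
Each option:
  (a) m³·s⁻¹
  (b) N·m = kg·m·s⁻²·m = kg·m²·s⁻²  ← same
  (c) kg·m²·s⁻³
  (d) [kg·m²·s⁻¹] / [s⁻¹] = kg·m²
Only (b) matches kg·m²·s⁻².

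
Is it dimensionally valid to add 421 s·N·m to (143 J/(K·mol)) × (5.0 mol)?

No

Reduce each to base SI dimensions:
  421 s·N·m:  N·m·s = kg·m·s⁻²·m·s = kg·m²·s⁻¹
  (143 J/(K·mol)) × (5.0 mol):  [kg·m²·s⁻²·K⁻¹·mol⁻¹] · [mol] = kg·m²·s⁻²·K⁻¹
kg·m²·s⁻¹ ≠ kg·m²·s⁻²·K⁻¹, so they cannot be added.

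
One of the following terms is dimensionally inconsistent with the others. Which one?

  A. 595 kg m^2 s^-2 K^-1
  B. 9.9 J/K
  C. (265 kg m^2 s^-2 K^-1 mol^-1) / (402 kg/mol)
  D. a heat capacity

C.

Expand each in SI base units:
  A. kg·m²·s⁻²·K⁻¹
  B. J·K⁻¹ = N·m·K⁻¹ = kg·m²·s⁻²·K⁻¹
  C. [kg·m²·s⁻²·K⁻¹·mol⁻¹] / [kg·mol⁻¹] = m²·s⁻²·K⁻¹
  D. [heat capacity] = kg·m²·s⁻²·K⁻¹
All reduce to kg·m²·s⁻²·K⁻¹ except C., which is m²·s⁻²·K⁻¹.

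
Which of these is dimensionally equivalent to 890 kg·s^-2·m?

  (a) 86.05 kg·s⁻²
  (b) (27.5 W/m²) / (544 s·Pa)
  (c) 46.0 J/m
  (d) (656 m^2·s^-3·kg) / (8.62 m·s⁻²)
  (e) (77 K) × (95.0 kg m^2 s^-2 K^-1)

(c)

Reference: kg·m·s⁻².
Each option:
  (a) kg·s⁻²
  (b) [kg·s⁻³] / [kg·m⁻¹·s⁻¹] = m·s⁻²
  (c) J·m⁻¹ = N·m·m⁻¹ = kg·m·s⁻²  ← same
  (d) [kg·m²·s⁻³] / [m·s⁻²] = kg·m·s⁻¹
  (e) [K] · [kg·m²·s⁻²·K⁻¹] = kg·m²·s⁻²
Only (c) matches kg·m·s⁻².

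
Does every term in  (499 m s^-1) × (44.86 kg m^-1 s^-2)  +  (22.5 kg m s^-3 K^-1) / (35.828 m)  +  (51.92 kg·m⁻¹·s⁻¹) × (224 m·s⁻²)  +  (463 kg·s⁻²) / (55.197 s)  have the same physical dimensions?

No

Reduce each to base SI dimensions:
  (499 m s^-1) × (44.86 kg m^-1 s^-2):  [m·s⁻¹] · [kg·m⁻¹·s⁻²] = kg·s⁻³
  (22.5 kg m s^-3 K^-1) / (35.828 m):  [kg·m·s⁻³·K⁻¹] / [m] = kg·s⁻³·K⁻¹
  (51.92 kg·m⁻¹·s⁻¹) × (224 m·s⁻²):  [kg·m⁻¹·s⁻¹] · [m·s⁻²] = kg·s⁻³
  (463 kg·s⁻²) / (55.197 s):  [kg·s⁻²] / [s] = kg·s⁻³
The terms do not share a single dimension (kg·s⁻³ vs kg·s⁻³·K⁻¹).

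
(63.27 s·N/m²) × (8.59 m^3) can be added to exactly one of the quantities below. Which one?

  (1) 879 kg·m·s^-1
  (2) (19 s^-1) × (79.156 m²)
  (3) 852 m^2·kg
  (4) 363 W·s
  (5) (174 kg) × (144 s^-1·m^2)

Reference: [kg·m⁻¹·s⁻¹] · [m³] = kg·m²·s⁻¹.
Each option:
  (1) kg·m·s⁻¹
  (2) [s⁻¹] · [m²] = m²·s⁻¹
  (3) kg·m²
  (4) W·s = J·s⁻¹·s = kg·m²·s⁻²
  (5) [kg] · [m²·s⁻¹] = kg·m²·s⁻¹  ← same
Only (5) matches kg·m²·s⁻¹.

(5)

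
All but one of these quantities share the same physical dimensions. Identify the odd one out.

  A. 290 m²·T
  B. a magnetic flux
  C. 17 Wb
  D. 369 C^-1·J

Dimensions:
  A. T·m² = Wb·m⁻²·m² = kg·m²·s⁻²·A⁻¹
  B. [magnetic flux] = kg·m²·s⁻²·A⁻¹
  C. Wb = V·s = kg·m²·s⁻²·A⁻¹
  D. J·C⁻¹ = N·m·(s·A)⁻¹ = kg·m²·s⁻³·A⁻¹
All reduce to kg·m²·s⁻²·A⁻¹ except D., which is kg·m²·s⁻³·A⁻¹.

D.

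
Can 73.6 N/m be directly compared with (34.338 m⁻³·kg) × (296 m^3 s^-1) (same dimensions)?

No

In SI base units:
  73.6 N/m:  N·m⁻¹ = kg·m·s⁻²·m⁻¹ = kg·s⁻²
  (34.338 m⁻³·kg) × (296 m^3 s^-1):  [kg·m⁻³] · [m³·s⁻¹] = kg·s⁻¹
kg·s⁻² ≠ kg·s⁻¹, so they cannot be added.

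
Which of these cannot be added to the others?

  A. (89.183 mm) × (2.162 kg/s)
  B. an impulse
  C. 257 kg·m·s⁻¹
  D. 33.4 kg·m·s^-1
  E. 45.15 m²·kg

E.

Dimensions:
  A. [m] · [kg·s⁻¹] = kg·m·s⁻¹
  B. [impulse] = kg·m·s⁻¹
  C. kg·m·s⁻¹
  D. kg·m·s⁻¹
  E. kg·m²
All reduce to kg·m·s⁻¹ except E., which is kg·m².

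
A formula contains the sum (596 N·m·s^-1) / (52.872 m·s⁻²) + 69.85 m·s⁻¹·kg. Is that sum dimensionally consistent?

Reduce each to base SI dimensions:
  (596 N·m·s^-1) / (52.872 m·s⁻²):  [kg·m²·s⁻³] / [m·s⁻²] = kg·m·s⁻¹
  69.85 m·s⁻¹·kg:  kg·m·s⁻¹
Both are kg·m·s⁻¹, so they have the same dimensions and can be added.

Yes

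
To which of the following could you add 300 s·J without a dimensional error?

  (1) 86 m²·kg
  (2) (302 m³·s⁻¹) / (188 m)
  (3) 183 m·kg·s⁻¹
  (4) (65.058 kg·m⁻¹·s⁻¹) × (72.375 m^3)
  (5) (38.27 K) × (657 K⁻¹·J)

(4)

Reference: J·s = N·m·s = kg·m²·s⁻¹.
Each option:
  (1) kg·m²
  (2) [m³·s⁻¹] / [m] = m²·s⁻¹
  (3) kg·m·s⁻¹
  (4) [kg·m⁻¹·s⁻¹] · [m³] = kg·m²·s⁻¹  ← same
  (5) [K] · [kg·m²·s⁻²·K⁻¹] = kg·m²·s⁻²
Only (4) matches kg·m²·s⁻¹.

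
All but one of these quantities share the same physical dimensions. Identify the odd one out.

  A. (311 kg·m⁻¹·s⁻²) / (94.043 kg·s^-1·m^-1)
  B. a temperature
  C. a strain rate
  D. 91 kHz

B.

In SI base units:
  A. [kg·m⁻¹·s⁻²] / [kg·m⁻¹·s⁻¹] = s⁻¹
  B. [temperature] = K
  C. [strain rate] = s⁻¹
  D. Hz = s⁻¹
All reduce to s⁻¹ except B., which is K.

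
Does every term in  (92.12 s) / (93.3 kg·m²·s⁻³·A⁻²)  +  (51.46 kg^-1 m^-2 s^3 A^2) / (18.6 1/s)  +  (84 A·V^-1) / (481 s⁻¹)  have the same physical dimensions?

Reduce each to base SI dimensions:
  (92.12 s) / (93.3 kg·m²·s⁻³·A⁻²):  [s] / [kg·m²·s⁻³·A⁻²] = kg⁻¹·m⁻²·s⁴·A²
  (51.46 kg^-1 m^-2 s^3 A^2) / (18.6 1/s):  [kg⁻¹·m⁻²·s³·A²] / [s⁻¹] = kg⁻¹·m⁻²·s⁴·A²
  (84 A·V^-1) / (481 s⁻¹):  [kg⁻¹·m⁻²·s³·A²] / [s⁻¹] = kg⁻¹·m⁻²·s⁴·A²
Every term reduces to kg⁻¹·m⁻²·s⁴·A².

Yes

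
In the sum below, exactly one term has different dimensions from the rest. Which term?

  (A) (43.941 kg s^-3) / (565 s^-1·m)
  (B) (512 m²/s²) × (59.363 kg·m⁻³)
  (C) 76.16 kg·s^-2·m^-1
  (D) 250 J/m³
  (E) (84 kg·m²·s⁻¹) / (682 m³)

(E)

Work out the base dimensions of each:
  (A) [kg·s⁻³] / [m·s⁻¹] = kg·m⁻¹·s⁻²
  (B) [m²·s⁻²] · [kg·m⁻³] = kg·m⁻¹·s⁻²
  (C) kg·m⁻¹·s⁻²
  (D) J·m⁻³ = N·m·m⁻³ = kg·m⁻¹·s⁻²
  (E) [kg·m²·s⁻¹] / [m³] = kg·m⁻¹·s⁻¹
All reduce to kg·m⁻¹·s⁻² except (E), which is kg·m⁻¹·s⁻¹.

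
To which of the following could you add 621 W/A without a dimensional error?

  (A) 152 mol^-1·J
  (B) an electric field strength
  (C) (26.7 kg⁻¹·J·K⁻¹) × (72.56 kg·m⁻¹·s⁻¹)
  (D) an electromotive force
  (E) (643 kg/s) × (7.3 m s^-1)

Reference: W·A⁻¹ = J·s⁻¹·A⁻¹ = kg·m²·s⁻³·A⁻¹.
Each option:
  (A) J·mol⁻¹ = N·m·mol⁻¹ = kg·m²·s⁻²·mol⁻¹
  (B) [electric field strength] = kg·m·s⁻³·A⁻¹
  (C) [m²·s⁻²·K⁻¹] · [kg·m⁻¹·s⁻¹] = kg·m·s⁻³·K⁻¹
  (D) [electromotive force] = kg·m²·s⁻³·A⁻¹  ← same
  (E) [kg·s⁻¹] · [m·s⁻¹] = kg·m·s⁻²
Only (D) matches kg·m²·s⁻³·A⁻¹.

(D)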